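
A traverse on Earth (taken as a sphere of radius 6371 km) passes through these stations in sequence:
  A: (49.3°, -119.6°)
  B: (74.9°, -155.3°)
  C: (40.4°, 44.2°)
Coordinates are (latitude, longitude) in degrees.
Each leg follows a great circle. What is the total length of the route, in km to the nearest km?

10400 km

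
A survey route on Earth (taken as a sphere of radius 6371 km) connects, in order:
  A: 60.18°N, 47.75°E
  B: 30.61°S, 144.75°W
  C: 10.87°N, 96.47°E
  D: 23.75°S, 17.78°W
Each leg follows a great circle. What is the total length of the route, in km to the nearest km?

42910 km

Leg A→B: central angle 2.6053 rad, distance 16598.4 km.
Leg B→C: central angle 2.0978 rad, distance 13365.1 km.
Leg C→D: central angle 2.0321 rad, distance 12946.7 km.
Total: 16598.4 + 13365.1 + 12946.7 ≈ 42910 km.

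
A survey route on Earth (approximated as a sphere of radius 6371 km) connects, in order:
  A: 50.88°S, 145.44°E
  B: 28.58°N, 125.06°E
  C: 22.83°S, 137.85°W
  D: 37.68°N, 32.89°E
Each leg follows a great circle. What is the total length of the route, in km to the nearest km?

Leg A→B: central angle 1.4220 rad, distance 9059.6 km.
Leg B→C: central angle 1.8603 rad, distance 11852.2 km.
Leg C→D: central angle 2.8476 rad, distance 18142.1 km.
Total: 9059.6 + 11852.2 + 18142.1 ≈ 39054 km.

39054 km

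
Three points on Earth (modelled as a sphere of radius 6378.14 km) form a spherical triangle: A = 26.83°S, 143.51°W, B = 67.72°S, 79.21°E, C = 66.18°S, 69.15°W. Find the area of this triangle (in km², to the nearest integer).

18922710 km²

Side lengths (central angles): a = 0.7725, b = 1.0355, c = 1.4009 rad; semiperimeter s = 1.6045.
By l'Huilier's theorem, tan(E/4) = √[tan(s/2) tan((s−a)/2) tan((s−b)/2) tan((s−c)/2)], giving spherical excess E = 0.4652 rad.
Area = E·R² = 0.4652 × (6378.14)² ≈ 18922710 km².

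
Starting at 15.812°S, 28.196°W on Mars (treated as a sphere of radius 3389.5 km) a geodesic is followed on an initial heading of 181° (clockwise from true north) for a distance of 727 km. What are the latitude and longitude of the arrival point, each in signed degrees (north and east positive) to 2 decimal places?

Angular distance δ = d/R = 727/3389.5 = 0.21449 rad; initial bearing θ = 3.1590 rad.
sin φ₂ = sin φ₁ cos δ + cos φ₁ sin δ cos θ = (-0.2725)(0.9771) + (0.9622)(0.2128)(-0.9998) = -0.4710, so φ₂ = -28.10°.
Δλ = atan2(sin θ sin δ cos φ₁, cos δ − sin φ₁ sin φ₂) = atan2(-0.0036, 0.8487) = -0.241°.
λ₂ = -28.196° − 0.241° = -28.44°.

-28.10°, -28.44°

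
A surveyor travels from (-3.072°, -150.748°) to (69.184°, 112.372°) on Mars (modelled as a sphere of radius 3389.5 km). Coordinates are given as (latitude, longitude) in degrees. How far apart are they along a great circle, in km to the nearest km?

5639 km

With latitudes φ₁ = -3.072°, φ₂ = 69.184° and longitude difference Δλ = -96.880°:
cos c = sin φ₁ sin φ₂ + cos φ₁ cos φ₂ cos Δλ = (-0.0536)(0.9347) + (0.9986)(0.3554)(-0.1198) = -0.09260,
so c = arccos(-0.09260) = 1.66353 rad.
Distance = R·c = 3389.5 × 1.6635 ≈ 5639 km.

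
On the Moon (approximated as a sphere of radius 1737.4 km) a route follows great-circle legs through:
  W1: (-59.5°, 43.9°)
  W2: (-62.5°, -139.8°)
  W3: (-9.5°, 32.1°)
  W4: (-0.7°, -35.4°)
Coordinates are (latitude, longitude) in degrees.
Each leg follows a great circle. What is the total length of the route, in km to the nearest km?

7077 km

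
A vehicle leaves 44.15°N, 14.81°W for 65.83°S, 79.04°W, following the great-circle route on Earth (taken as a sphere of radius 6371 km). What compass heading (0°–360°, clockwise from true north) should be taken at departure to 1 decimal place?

205.3°

Δλ = -64.230° = -1.1210 rad.
y = sin Δλ · cos φ₂ = (-0.9005)(0.4094) = -0.3687
x = cos φ₁ sin φ₂ − sin φ₁ cos φ₂ cos Δλ = (0.7175)(-0.9123) − (0.6965)(0.4094)(0.4348) = -0.7786
θ = atan2(y, x) = -154.66°; adding 360° gives 205.3°.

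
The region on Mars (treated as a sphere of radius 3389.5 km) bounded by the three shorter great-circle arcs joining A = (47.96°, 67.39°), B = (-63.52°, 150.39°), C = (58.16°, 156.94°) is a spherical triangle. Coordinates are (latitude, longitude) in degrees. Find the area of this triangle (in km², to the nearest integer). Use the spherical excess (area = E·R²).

Side lengths (central angles): a = 2.1255, b = 0.8845, c = 2.2503 rad; semiperimeter s = 2.6301.
By l'Huilier's theorem, tan(E/4) = √[tan(s/2) tan((s−a)/2) tan((s−b)/2) tan((s−c)/2)], giving spherical excess E = 1.7750 rad.
Area = E·R² = 1.7750 × (3389.5)² ≈ 20392675 km².

20392675 km²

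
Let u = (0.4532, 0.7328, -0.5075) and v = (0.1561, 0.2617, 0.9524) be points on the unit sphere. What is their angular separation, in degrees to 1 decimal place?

u·v = -0.2208; |u| = 1.0000, |v| = 1.0000.
cos θ = (u·v)/(|u||v|) = -0.2208, so θ = 102.8°.

102.8°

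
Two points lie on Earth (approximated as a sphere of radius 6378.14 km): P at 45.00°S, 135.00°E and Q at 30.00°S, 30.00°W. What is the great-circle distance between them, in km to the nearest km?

11551 km

Let φ₁ = -0.7854 rad, φ₂ = -0.5236 rad, and Δλ = -2.8798 rad.
cos c = sin φ₁ sin φ₂ + cos φ₁ cos φ₂ cos Δλ = (-0.7071)(-0.5000) + (0.7071)(0.8660)(-0.9659) = -0.23795,
so c = arccos(-0.23795) = 1.81105 rad.
Distance = R·c = 6378.14 × 1.8111 ≈ 11551 km.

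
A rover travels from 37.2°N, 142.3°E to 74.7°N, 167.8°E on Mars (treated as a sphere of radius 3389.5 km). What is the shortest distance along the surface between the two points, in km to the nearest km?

2330 km

Let φ₁ = 0.6493 rad, φ₂ = 1.3038 rad, and Δλ = 0.4451 rad.
cos c = sin φ₁ sin φ₂ + cos φ₁ cos φ₂ cos Δλ = (0.6046)(0.9646) + (0.7965)(0.2639)(0.9026) = 0.77288,
so c = arccos(0.77288) = 0.68743 rad.
Distance = R·c = 3389.5 × 0.6874 ≈ 2330 km.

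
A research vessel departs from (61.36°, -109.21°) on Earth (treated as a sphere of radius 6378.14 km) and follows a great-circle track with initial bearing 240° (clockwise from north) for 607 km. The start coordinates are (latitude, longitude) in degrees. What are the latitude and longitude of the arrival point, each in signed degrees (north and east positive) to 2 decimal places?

58.31°, -118.22°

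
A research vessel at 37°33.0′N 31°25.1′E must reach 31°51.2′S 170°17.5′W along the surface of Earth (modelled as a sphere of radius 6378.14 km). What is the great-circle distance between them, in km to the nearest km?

With latitudes φ₁ = 37.550°, φ₂ = -31.853° and longitude difference Δλ = 158.290°:
cos c = sin φ₁ sin φ₂ + cos φ₁ cos φ₂ cos Δλ = (0.6095)(-0.5277) + (0.7928)(0.8494)(-0.9291) = -0.94729,
so c = arccos(-0.94729) = 2.81548 rad.
Distance = R·c = 6378.14 × 2.8155 ≈ 17958 km.

17958 km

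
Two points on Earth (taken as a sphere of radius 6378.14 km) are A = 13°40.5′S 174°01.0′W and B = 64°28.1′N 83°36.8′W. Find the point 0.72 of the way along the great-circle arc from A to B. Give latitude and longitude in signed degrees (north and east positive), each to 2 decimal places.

50.46°, -132.26°

The central angle between A and B is δ = 1.7888 rad.
With f = 0.72, the slerp weights are sin((1−f)δ)/sin δ = 0.4918 and sin(fδ)/sin δ = 0.9835.
Weighted sum of the unit vectors: (0.4918)·(-0.9664,-0.1013,-0.2364) + (0.9835)·(0.0479,-0.4283,0.9023) = (-0.4281, -0.4711, 0.7712).
Converting back: φ = atan2(z, √(x²+y²)) = 50.46°, λ = atan2(y, x) = -132.26°.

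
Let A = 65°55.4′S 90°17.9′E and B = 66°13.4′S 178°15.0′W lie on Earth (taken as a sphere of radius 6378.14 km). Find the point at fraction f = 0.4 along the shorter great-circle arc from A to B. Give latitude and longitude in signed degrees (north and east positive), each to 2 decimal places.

Central angle δ = 0.5893 rad. Interpolating on the sphere with fraction f = 0.4:
P = [sin((1−f)δ)·A + sin(fδ)·B] / sin δ = 0.6230·A + 0.4202·B in Cartesian coordinates,
giving P = (-0.1707, 0.2490, -0.9534), i.e. latitude -72.43°, longitude 124.43°.

-72.43°, 124.43°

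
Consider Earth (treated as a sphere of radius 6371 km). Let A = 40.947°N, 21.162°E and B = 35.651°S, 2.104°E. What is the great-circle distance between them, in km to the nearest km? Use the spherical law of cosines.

8737 km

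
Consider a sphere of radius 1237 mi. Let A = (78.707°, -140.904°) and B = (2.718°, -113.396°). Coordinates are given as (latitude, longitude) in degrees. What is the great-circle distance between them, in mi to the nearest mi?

1669 mi

Let φ₁ = 1.3737 rad, φ₂ = 0.0474 rad, and Δλ = 0.4801 rad.
Haversine: a = sin²(Δφ/2) + cos φ₁ cos φ₂ sin²(Δλ/2) = 0.3789 + (0.1958)(0.9989)(0.0565) = 0.39000.
Central angle c = 2·arcsin(√a) = 1.34899 rad.
Distance = R·c = 1237 × 1.3490 ≈ 1669 mi.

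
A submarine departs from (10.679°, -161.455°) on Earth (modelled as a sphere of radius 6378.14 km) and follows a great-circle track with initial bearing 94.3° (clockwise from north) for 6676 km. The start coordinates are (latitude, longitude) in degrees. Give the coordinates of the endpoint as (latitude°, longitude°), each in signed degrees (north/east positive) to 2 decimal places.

Angular distance δ = d/R = 6676/6378.14 = 1.04670 rad; initial bearing θ = 1.6458 rad.
sin φ₂ = sin φ₁ cos δ + cos φ₁ sin δ cos θ = (0.1853)(0.5004) + (0.9827)(0.8658)(-0.0750) = 0.0289, so φ₂ = 1.66°.
Δλ = atan2(sin θ sin δ cos φ₁, cos δ − sin φ₁ sin φ₂) = atan2(0.8484, 0.4951) = 59.735°.
λ₂ = -161.455° + 59.735° = -101.72°.

1.66°, -101.72°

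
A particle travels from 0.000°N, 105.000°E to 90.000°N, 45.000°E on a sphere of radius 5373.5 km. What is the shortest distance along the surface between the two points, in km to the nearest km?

Let φ₁ = 0.0000 rad, φ₂ = 1.5708 rad, and Δλ = -1.0472 rad.
cos c = sin φ₁ sin φ₂ + cos φ₁ cos φ₂ cos Δλ = (0.0000)(1.0000) + (1.0000)(0.0000)(0.5000) = 0.00000,
so c = arccos(0.00000) = 1.57080 rad.
Distance = R·c = 5373.5 × 1.5708 ≈ 8441 km.

8441 km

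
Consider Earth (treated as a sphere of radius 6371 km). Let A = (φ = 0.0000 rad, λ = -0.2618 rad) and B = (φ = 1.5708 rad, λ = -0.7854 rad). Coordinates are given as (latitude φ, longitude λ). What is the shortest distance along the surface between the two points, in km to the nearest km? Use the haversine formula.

In radians: φ₁ = 0.0000, φ₂ = 1.5708, Δλ = -30.000° = -0.5236 rad.
Haversine: a = sin²(Δφ/2) + cos φ₁ cos φ₂ sin²(Δλ/2) = 0.5000 + (1.0000)(-0.0000)(0.0670) = 0.50000.
Central angle c = 2·arcsin(√a) = 1.57080 rad.
Distance = R·c = 6371 × 1.5708 ≈ 10008 km.

10008 km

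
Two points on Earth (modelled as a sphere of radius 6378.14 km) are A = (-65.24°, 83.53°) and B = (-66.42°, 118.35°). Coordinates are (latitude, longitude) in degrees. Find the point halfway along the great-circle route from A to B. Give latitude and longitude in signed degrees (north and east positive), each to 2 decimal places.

-66.82°, 100.53°

Central angle δ = 0.2464 rad. Interpolating on the sphere with fraction f = 0.5:
P = [sin((1−f)δ)·A + sin(fδ)·B] / sin δ = 0.5038·A + 0.5038·B in Cartesian coordinates,
giving P = (-0.0719, 0.3870, -0.9193), i.e. latitude -66.82°, longitude 100.53°.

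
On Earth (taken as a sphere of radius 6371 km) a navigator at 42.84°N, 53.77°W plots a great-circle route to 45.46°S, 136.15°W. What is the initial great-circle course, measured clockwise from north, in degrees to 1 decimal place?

With φ₁ = 0.7477, φ₂ = -0.7934, Δλ = -1.4378 rad, the forward-azimuth formula gives
θ = atan2( sin Δλ cos φ₂ , cos φ₁ sin φ₂ − sin φ₁ cos φ₂ cos Δλ ) = atan2(-0.6952, -0.5859) = -130.12°.
Adding 360° brings this into [0°, 360°): 229.9°.

229.9°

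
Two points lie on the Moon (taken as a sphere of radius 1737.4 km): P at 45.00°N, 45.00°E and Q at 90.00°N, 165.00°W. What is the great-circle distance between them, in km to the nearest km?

Let φ₁ = 0.7854 rad, φ₂ = 1.5708 rad, and Δλ = 2.6180 rad.
Haversine: a = sin²(Δφ/2) + cos φ₁ cos φ₂ sin²(Δλ/2) = 0.1464 + (0.7071)(0.0000)(0.9330) = 0.14645.
Central angle c = 2·arcsin(√a) = 0.78540 rad.
Distance = R·c = 1737.4 × 0.7854 ≈ 1365 km.

1365 km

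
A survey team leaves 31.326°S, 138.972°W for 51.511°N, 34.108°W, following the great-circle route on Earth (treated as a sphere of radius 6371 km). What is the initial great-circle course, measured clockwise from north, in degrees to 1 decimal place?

45.8°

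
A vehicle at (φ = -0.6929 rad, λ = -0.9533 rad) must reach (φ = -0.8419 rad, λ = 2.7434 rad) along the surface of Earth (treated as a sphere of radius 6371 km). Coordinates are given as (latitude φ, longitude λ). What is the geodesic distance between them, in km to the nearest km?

9747 km

With latitudes φ₁ = -39.700°, φ₂ = -48.237° and longitude difference Δλ = -148.195°:
cos c = sin φ₁ sin φ₂ + cos φ₁ cos φ₂ cos Δλ = (-0.6388)(-0.7459) + (0.7694)(0.6660)(-0.8498) = 0.04096,
so c = arccos(0.04096) = 1.52983 rad.
Distance = R·c = 6371 × 1.5298 ≈ 9747 km.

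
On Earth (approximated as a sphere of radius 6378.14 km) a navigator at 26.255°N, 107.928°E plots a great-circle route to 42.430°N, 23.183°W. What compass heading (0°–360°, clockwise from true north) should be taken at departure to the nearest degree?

326°

Δλ = -131.111° = -2.2883 rad.
y = sin Δλ · cos φ₂ = (-0.7534)(0.7381) = -0.5561
x = cos φ₁ sin φ₂ − sin φ₁ cos φ₂ cos Δλ = (0.8968)(0.6747) − (0.4424)(0.7381)(-0.6575) = 0.8198
θ = atan2(y, x) = -34.15°; adding 360° gives 326°.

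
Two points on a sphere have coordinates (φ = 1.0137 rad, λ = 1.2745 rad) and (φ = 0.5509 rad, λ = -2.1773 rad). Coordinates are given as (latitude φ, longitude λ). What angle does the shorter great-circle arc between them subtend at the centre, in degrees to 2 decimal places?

89.12°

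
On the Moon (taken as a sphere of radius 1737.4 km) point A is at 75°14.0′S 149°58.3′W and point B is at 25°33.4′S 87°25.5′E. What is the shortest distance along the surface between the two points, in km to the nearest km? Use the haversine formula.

Let φ₁ = -1.3131 rad, φ₂ = -0.4460 rad, and Δλ = -2.1398 rad.
Haversine: a = sin²(Δφ/2) + cos φ₁ cos φ₂ sin²(Δλ/2) = 0.1764 + (0.2549)(0.9022)(0.7694) = 0.35337.
Central angle c = 2·arcsin(√a) = 1.27317 rad.
Distance = R·c = 1737.4 × 1.2732 ≈ 2212 km.

2212 km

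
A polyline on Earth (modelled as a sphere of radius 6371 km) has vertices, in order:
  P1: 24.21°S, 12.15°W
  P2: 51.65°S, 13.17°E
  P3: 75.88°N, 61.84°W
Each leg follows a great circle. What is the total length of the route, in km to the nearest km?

Leg P1→P2: central angle 0.5861 rad, distance 3733.7 km.
Leg P2→P3: central angle 2.3766 rad, distance 15141.3 km.
Total: 3733.7 + 15141.3 ≈ 18875 km.

18875 km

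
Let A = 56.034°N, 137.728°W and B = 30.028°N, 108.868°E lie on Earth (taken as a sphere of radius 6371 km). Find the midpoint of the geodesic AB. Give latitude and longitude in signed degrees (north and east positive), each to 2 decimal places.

The central angle between A and B is δ = 1.3460 rad.
With f = 0.5, the slerp weights are sin((1−f)δ)/sin δ = 0.6394 and sin(fδ)/sin δ = 0.6394.
Weighted sum of the unit vectors: (0.6394)·(-0.4134,-0.3758,0.8294) + (0.6394)·(-0.2800,0.8193,0.5004) = (-0.4434, 0.2836, 0.8503).
Converting back: φ = atan2(z, √(x²+y²)) = 58.24°, λ = atan2(y, x) = 147.40°.

58.24°, 147.40°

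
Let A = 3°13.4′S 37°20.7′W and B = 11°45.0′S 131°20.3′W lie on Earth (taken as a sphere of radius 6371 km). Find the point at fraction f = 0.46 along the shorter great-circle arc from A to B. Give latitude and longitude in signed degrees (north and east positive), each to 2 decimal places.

-10.50°, -79.97°

Central angle δ = 1.6274 rad. Interpolating on the sphere with fraction f = 0.46:
P = [sin((1−f)δ)·A + sin(fδ)·B] / sin δ = 0.7712·A + 0.6817·B in Cartesian coordinates,
giving P = (0.1713, -0.9682, -0.1822), i.e. latitude -10.50°, longitude -79.97°.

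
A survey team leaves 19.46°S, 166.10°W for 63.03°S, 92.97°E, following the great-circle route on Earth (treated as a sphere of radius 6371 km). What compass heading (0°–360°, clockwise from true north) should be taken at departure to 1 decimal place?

Δλ = -100.930° = -1.7616 rad.
y = sin Δλ · cos φ₂ = (-0.9819)(0.4535) = -0.4453
x = cos φ₁ sin φ₂ − sin φ₁ cos φ₂ cos Δλ = (0.9429)(-0.8912) − (-0.3331)(0.4535)(-0.1896) = -0.8690
θ = atan2(y, x) = -152.87°; adding 360° gives 207.1°.

207.1°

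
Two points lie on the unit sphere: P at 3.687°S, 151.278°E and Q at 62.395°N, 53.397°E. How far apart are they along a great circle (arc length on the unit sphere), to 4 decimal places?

1.6915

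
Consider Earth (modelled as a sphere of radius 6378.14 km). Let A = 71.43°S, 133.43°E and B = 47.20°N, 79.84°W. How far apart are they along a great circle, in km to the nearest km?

16833 km

In radians: φ₁ = -1.2467, φ₂ = 0.8238, Δλ = 146.730° = 2.5609 rad.
Haversine: a = sin²(Δφ/2) + cos φ₁ cos φ₂ sin²(Δλ/2) = 0.7396 + (0.3185)(0.6794)(0.9180) = 0.93822.
Central angle c = 2·arcsin(√a) = 2.63921 rad.
Distance = R·c = 6378.14 × 2.6392 ≈ 16833 km.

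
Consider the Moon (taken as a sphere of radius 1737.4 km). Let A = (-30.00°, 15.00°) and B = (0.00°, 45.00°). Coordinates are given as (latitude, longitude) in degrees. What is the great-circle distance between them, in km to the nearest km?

1256 km

Let φ₁ = -0.5236 rad, φ₂ = 0.0000 rad, and Δλ = 0.5236 rad.
cos c = sin φ₁ sin φ₂ + cos φ₁ cos φ₂ cos Δλ = (-0.5000)(0.0000) + (0.8660)(1.0000)(0.8660) = 0.75000,
so c = arccos(0.75000) = 0.72273 rad.
Distance = R·c = 1737.4 × 0.7227 ≈ 1256 km.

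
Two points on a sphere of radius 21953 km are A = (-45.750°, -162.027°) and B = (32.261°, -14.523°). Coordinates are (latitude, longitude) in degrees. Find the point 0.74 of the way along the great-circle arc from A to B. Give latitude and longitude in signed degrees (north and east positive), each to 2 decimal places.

4.74°, -44.72°

Central angle δ = 2.6467 rad. Interpolating on the sphere with fraction f = 0.74:
P = [sin((1−f)δ)·A + sin(fδ)·B] / sin δ = 1.3373·A + 1.9493·B in Cartesian coordinates,
giving P = (0.7081, -0.7013, 0.0826), i.e. latitude 4.74°, longitude -44.72°.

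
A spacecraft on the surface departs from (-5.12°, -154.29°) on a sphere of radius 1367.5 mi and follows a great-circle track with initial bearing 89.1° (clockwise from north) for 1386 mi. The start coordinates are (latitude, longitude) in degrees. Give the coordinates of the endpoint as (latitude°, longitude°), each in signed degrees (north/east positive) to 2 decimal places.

-1.94°, -96.18°

Angular distance δ = d/R = 1386/1367.5 = 1.01353 rad; initial bearing θ = 1.5551 rad.
sin φ₂ = sin φ₁ cos δ + cos φ₁ sin δ cos θ = (-0.0892)(0.5289) + (0.9960)(0.8487)(0.0157) = -0.0339, so φ₂ = -1.94°.
Δλ = atan2(sin θ sin δ cos φ₁, cos δ − sin φ₁ sin φ₂) = atan2(0.8452, 0.5258) = 58.113°.
λ₂ = -154.290° + 58.113° = -96.18°.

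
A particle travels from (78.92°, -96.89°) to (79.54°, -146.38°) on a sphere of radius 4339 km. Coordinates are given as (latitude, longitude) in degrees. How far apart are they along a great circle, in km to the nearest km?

681 km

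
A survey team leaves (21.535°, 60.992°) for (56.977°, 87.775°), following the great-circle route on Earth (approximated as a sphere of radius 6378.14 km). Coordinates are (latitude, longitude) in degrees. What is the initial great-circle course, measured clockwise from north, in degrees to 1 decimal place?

22.2°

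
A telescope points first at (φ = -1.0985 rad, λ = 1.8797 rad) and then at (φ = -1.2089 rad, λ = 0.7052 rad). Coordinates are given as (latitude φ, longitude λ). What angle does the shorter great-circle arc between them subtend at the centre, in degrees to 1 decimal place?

26.5°

In radians: φ₁ = -1.0985, φ₂ = -1.2089, Δλ = -67.294° = -1.1745 rad.
cos c = sin φ₁ sin φ₂ + cos φ₁ cos φ₂ cos Δλ = (-0.8905)(-0.9352) + (0.4549)(0.3540)(0.3860) = 0.89502,
so c = arccos(0.89502) = 0.46233 rad.
So the angular separation is 26.5°.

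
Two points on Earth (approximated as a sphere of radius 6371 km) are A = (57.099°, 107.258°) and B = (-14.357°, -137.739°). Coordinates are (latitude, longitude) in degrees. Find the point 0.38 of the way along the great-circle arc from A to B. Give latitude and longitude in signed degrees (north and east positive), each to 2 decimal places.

43.81°, 176.43°

Central angle δ = 2.0160 rad. Interpolating on the sphere with fraction f = 0.38:
P = [sin((1−f)δ)·A + sin(fδ)·B] / sin δ = 1.0514·A + 0.7682·B in Cartesian coordinates,
giving P = (-0.7202, 0.0449, 0.6923), i.e. latitude 43.81°, longitude 176.43°.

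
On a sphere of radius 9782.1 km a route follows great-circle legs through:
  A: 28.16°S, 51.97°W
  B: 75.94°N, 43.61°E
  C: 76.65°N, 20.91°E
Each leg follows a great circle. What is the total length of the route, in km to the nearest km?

21168 km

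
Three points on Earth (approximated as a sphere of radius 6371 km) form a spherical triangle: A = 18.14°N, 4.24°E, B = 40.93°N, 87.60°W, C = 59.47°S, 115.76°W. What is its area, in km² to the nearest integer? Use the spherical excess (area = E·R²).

Side lengths (central angles): a = 1.7987, b = 2.1055, c = 1.3889 rad; semiperimeter s = 2.6465.
By l'Huilier's theorem, tan(E/4) = √[tan(s/2) tan((s−a)/2) tan((s−b)/2) tan((s−c)/2)], giving spherical excess E = 2.1621 rad.
Area = E·R² = 2.1621 × (6371)² ≈ 87759408 km².

87759408 km²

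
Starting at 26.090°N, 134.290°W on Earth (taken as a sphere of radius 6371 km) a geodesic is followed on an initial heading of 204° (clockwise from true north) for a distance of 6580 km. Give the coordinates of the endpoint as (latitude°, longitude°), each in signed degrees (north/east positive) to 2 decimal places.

-28.63°, -157.74°

Angular distance δ = d/R = 6580/6371 = 1.03280 rad; initial bearing θ = 3.5605 rad.
sin φ₂ = sin φ₁ cos δ + cos φ₁ sin δ cos θ = (0.4398)(0.5124) + (0.8981)(0.8587)(-0.9135) = -0.4792, so φ₂ = -28.63°.
Δλ = atan2(sin θ sin δ cos φ₁, cos δ − sin φ₁ sin φ₂) = atan2(-0.3137, 0.7232) = -23.450°.
λ₂ = -134.290° − 23.450° = -157.74°.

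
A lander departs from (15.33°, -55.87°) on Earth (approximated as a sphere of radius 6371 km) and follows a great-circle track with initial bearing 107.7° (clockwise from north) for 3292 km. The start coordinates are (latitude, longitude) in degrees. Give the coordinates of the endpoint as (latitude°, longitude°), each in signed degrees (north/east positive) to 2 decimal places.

4.88°, -27.68°

Angular distance δ = d/R = 3292/6371 = 0.51672 rad; initial bearing θ = 1.8797 rad.
sin φ₂ = sin φ₁ cos δ + cos φ₁ sin δ cos θ = (0.2644)(0.8694) + (0.9644)(0.4940)(-0.3040) = 0.0850, so φ₂ = 4.88°.
Δλ = atan2(sin θ sin δ cos φ₁, cos δ − sin φ₁ sin φ₂) = atan2(0.4539, 0.8470) = 28.187°.
λ₂ = -55.870° + 28.187° = -27.68°.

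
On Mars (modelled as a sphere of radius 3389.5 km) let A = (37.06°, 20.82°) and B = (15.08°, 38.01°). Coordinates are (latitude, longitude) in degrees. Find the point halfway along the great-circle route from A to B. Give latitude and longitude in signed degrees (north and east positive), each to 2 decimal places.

26.32°, 30.24°

The central angle between A and B is δ = 0.4671 rad.
With f = 0.5, the slerp weights are sin((1−f)δ)/sin δ = 0.5140 and sin(fδ)/sin δ = 0.5140.
Weighted sum of the unit vectors: (0.5140)·(0.7459,0.2836,0.6027) + (0.5140)·(0.7608,0.5946,0.2602) = (0.7744, 0.4514, 0.4434).
Converting back: φ = atan2(z, √(x²+y²)) = 26.32°, λ = atan2(y, x) = 30.24°.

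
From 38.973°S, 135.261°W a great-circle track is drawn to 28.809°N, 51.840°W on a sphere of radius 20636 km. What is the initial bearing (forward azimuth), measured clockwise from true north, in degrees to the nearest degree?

Δλ = 83.421° = 1.4560 rad.
y = sin Δλ · cos φ₂ = (0.9934)(0.8762) = 0.8705
x = cos φ₁ sin φ₂ − sin φ₁ cos φ₂ cos Δλ = (0.7774)(0.4819) − (-0.6290)(0.8762)(0.1146) = 0.4378
θ = atan2(y, x) = 63.30°, so the bearing is 63°.

63°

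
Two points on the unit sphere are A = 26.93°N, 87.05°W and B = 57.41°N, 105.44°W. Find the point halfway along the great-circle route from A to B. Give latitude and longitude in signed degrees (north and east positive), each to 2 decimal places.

42.52°, -93.96°

The central angle between A and B is δ = 0.5785 rad.
With f = 0.5, the slerp weights are sin((1−f)δ)/sin δ = 0.5217 and sin(fδ)/sin δ = 0.5217.
Weighted sum of the unit vectors: (0.5217)·(0.0459,-0.8904,0.4529) + (0.5217)·(-0.1434,-0.5192,0.8425) = (-0.0509, -0.7353, 0.6758).
Converting back: φ = atan2(z, √(x²+y²)) = 42.52°, λ = atan2(y, x) = -93.96°.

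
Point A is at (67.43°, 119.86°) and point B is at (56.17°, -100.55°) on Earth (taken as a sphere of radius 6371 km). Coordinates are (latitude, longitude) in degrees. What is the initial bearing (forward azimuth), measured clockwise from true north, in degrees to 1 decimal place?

Δλ = 139.590° = 2.4363 rad.
y = sin Δλ · cos φ₂ = (0.6483)(0.5567) = 0.3609
x = cos φ₁ sin φ₂ − sin φ₁ cos φ₂ cos Δλ = (0.3838)(0.8307) − (0.9234)(0.5567)(-0.7614) = 0.7103
θ = atan2(y, x) = 26.94°, so the bearing is 26.9°.

26.9°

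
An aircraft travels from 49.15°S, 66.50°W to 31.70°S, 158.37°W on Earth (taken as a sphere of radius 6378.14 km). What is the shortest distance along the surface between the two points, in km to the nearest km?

Let φ₁ = -0.8578 rad, φ₂ = -0.5533 rad, and Δλ = -1.6034 rad.
cos c = sin φ₁ sin φ₂ + cos φ₁ cos φ₂ cos Δλ = (-0.7564)(-0.5255) + (0.6541)(0.8508)(-0.0326) = 0.37932,
so c = arccos(0.37932) = 1.18174 rad.
Distance = R·c = 6378.14 × 1.1817 ≈ 7537 km.

7537 km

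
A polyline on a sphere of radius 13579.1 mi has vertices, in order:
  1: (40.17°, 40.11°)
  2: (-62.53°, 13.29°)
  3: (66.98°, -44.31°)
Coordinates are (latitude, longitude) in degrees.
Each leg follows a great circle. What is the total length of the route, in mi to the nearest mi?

Leg 1→2: central angle 1.8315 rad, distance 24870.2 mi.
Leg 2→3: central angle 2.3745 rad, distance 32243.8 mi.
Total: 24870.2 + 32243.8 ≈ 57114 mi.

57114 mi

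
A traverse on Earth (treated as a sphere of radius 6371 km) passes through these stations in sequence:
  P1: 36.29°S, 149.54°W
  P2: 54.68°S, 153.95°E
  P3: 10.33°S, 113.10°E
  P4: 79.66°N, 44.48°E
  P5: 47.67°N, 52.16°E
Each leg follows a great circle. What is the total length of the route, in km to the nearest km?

Leg P1→P2: central angle 0.7376 rad, distance 4699.4 km.
Leg P2→P3: central angle 0.9563 rad, distance 6092.6 km.
Leg P3→P4: central angle 1.6831 rad, distance 10722.8 km.
Leg P4→P5: central angle 0.5604 rad, distance 3570.1 km.
Total: 4699.4 + 6092.6 + 10722.8 + 3570.1 ≈ 25085 km.

25085 km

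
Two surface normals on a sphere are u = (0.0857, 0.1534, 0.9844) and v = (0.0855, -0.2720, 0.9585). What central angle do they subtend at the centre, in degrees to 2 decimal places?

24.61°

u·v = 0.9091; |u| = 1.0000, |v| = 1.0000.
cos θ = (u·v)/(|u||v|) = 0.9092, so θ = 24.61°.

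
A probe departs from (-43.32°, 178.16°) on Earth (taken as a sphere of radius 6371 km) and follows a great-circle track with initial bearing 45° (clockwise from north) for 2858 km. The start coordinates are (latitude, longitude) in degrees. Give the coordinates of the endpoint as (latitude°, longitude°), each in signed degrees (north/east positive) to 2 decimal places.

-23.27°, -162.34°

Angular distance δ = d/R = 2858/6371 = 0.44860 rad; initial bearing θ = 0.7854 rad.
sin φ₂ = sin φ₁ cos δ + cos φ₁ sin δ cos θ = (-0.6861)(0.9011) + (0.7275)(0.4337)(0.7071) = -0.3951, so φ₂ = -23.27°.
Δλ = atan2(sin θ sin δ cos φ₁, cos δ − sin φ₁ sin φ₂) = atan2(0.2231, 0.6300) = 19.501°.
λ₂ = 178.160° + 19.501° = 197.66° → -162.34° after wrapping to (−180°, 180°].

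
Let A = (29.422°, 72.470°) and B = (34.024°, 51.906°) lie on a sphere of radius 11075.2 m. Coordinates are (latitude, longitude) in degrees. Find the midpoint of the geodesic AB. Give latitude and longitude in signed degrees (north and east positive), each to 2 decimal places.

32.14°, 62.45°

Central angle δ = 0.3151 rad. Interpolating on the sphere with fraction f = 0.5:
P = [sin((1−f)δ)·A + sin(fδ)·B] / sin δ = 0.5063·A + 0.5063·B in Cartesian coordinates,
giving P = (0.3917, 0.7507, 0.5320), i.e. latitude 32.14°, longitude 62.45°.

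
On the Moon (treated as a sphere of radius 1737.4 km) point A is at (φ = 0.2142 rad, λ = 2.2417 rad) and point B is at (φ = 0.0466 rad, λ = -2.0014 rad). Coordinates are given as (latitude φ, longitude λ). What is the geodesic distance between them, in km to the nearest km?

3504 km

With latitudes φ₁ = 12.273°, φ₂ = 2.670° and longitude difference Δλ = 116.888°:
cos c = sin φ₁ sin φ₂ + cos φ₁ cos φ₂ cos Δλ = (0.2126)(0.0466) + (0.9771)(0.9989)(-0.4523) = -0.43154,
so c = arccos(-0.43154) = 2.01699 rad.
Distance = R·c = 1737.4 × 2.0170 ≈ 3504 km.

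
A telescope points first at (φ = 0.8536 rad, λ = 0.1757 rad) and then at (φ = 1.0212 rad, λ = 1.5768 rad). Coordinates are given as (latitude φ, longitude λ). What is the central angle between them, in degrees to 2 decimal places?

45.52°

With latitudes φ₁ = 48.908°, φ₂ = 58.510° and longitude difference Δλ = 80.277°:
Haversine: a = sin²(Δφ/2) + cos φ₁ cos φ₂ sin²(Δλ/2) = 0.0070 + (0.6573)(0.5223)(0.4156) = 0.14968.
Central angle c = 2·arcsin(√a) = 0.79449 rad.
So the angular separation is 45.52°.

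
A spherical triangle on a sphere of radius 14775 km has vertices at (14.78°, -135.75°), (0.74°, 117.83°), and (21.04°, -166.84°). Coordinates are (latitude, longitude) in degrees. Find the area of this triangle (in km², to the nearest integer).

22962091 km²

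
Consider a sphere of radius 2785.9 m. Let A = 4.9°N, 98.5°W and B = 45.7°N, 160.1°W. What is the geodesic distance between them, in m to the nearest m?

3254 m

In radians: φ₁ = 0.0855, φ₂ = 0.7976, Δλ = -61.600° = -1.0751 rad.
Haversine: a = sin²(Δφ/2) + cos φ₁ cos φ₂ sin²(Δλ/2) = 0.1215 + (0.9963)(0.6984)(0.2622) = 0.30395.
Central angle c = 2·arcsin(√a) = 1.16788 rad.
Distance = R·c = 2785.9 × 1.1679 ≈ 3254 m.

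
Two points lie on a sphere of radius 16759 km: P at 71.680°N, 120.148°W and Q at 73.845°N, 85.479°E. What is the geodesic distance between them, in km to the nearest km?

With latitudes φ₁ = 71.680°, φ₂ = 73.845° and longitude difference Δλ = -154.373°:
cos c = sin φ₁ sin φ₂ + cos φ₁ cos φ₂ cos Δλ = (0.9493)(0.9605) + (0.3143)(0.2782)(-0.9016) = 0.83298,
so c = arccos(0.83298) = 0.58633 rad.
Distance = R·c = 16759 × 0.5863 ≈ 9826 km.

9826 km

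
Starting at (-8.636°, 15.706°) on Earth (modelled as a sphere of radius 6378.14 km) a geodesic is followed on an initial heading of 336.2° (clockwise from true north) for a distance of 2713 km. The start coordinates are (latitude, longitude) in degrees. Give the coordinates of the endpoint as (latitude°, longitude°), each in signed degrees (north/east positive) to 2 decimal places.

Angular distance δ = d/R = 2713/6378.14 = 0.42536 rad; initial bearing θ = 5.8678 rad.
sin φ₂ = sin φ₁ cos δ + cos φ₁ sin δ cos θ = (-0.1502)(0.9109) + (0.9887)(0.4126)(0.9150) = 0.2365, so φ₂ = 13.68°.
Δλ = atan2(sin θ sin δ cos φ₁, cos δ − sin φ₁ sin φ₂) = atan2(-0.1646, 0.9464) = -9.868°.
λ₂ = 15.706° − 9.868° = 5.84°.

13.68°, 5.84°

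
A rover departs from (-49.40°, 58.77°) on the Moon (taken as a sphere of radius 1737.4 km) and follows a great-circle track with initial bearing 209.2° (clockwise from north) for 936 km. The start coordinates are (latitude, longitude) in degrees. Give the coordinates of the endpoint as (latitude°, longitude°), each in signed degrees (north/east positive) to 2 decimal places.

-70.59°, 9.90°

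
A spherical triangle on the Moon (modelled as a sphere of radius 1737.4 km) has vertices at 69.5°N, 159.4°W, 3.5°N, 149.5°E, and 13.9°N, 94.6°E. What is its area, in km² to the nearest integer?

Side lengths (central angles): a = 0.9621, b = 1.4391, c = 1.2904 rad; semiperimeter s = 1.8458.
By l'Huilier's theorem, tan(E/4) = √[tan(s/2) tan((s−a)/2) tan((s−b)/2) tan((s−c)/2)], giving spherical excess E = 0.7575 rad.
Area = E·R² = 0.7575 × (1737.4)² ≈ 2286624 km².

2286624 km²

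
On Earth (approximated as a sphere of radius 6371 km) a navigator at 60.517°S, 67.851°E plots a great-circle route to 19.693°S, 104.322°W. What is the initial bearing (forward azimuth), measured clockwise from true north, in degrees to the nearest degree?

187°

With φ₁ = -1.0562, φ₂ = -0.3437, Δλ = -3.0050 rad, the forward-azimuth formula gives
θ = atan2( sin Δλ cos φ₂ , cos φ₁ sin φ₂ − sin φ₁ cos φ₂ cos Δλ ) = atan2(-0.1282, -0.9778) = -172.53°.
Adding 360° brings this into [0°, 360°): 187°.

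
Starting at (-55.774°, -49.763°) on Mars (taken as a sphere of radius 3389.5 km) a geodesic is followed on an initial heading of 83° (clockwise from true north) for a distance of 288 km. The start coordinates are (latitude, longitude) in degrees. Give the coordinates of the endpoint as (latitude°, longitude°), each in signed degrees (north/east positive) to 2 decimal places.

Angular distance δ = d/R = 288/3389.5 = 0.08497 rad; initial bearing θ = 1.4486 rad.
sin φ₂ = sin φ₁ cos δ + cos φ₁ sin δ cos θ = (-0.8268)(0.9964) + (0.5625)(0.0849)(0.1219) = -0.8180, so φ₂ = -54.89°.
Δλ = atan2(sin θ sin δ cos φ₁, cos δ − sin φ₁ sin φ₂) = atan2(0.0474, 0.3200) = 8.421°.
λ₂ = -49.763° + 8.421° = -41.34°.

-54.89°, -41.34°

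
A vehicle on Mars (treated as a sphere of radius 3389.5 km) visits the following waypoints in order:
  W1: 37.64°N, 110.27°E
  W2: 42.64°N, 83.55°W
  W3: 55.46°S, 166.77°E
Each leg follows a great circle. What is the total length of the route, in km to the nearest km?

Leg W1→W2: central angle 1.7234 rad, distance 5841.3 km.
Leg W2→W3: central angle 2.3440 rad, distance 7945.1 km.
Total: 5841.3 + 7945.1 ≈ 13786 km.

13786 km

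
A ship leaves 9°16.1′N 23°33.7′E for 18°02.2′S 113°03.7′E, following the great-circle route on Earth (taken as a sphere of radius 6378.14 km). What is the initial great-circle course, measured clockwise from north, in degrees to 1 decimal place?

Δλ = 89.500° = 1.5621 rad.
y = sin Δλ · cos φ₂ = (1.0000)(0.9509) = 0.9508
x = cos φ₁ sin φ₂ − sin φ₁ cos φ₂ cos Δλ = (0.9869)(-0.3096) − (0.1611)(0.9509)(0.0087) = -0.3069
θ = atan2(y, x) = 107.89°, so the bearing is 107.9°.

107.9°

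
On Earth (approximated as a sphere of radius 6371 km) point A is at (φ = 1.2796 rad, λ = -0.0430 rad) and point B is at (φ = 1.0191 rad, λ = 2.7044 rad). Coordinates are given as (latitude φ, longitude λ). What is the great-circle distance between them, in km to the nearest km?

With latitudes φ₁ = 73.316°, φ₂ = 58.390° and longitude difference Δλ = 157.414°:
Haversine: a = sin²(Δφ/2) + cos φ₁ cos φ₂ sin²(Δλ/2) = 0.0169 + (0.2871)(0.5241)(0.9617) = 0.16158.
Central angle c = 2·arcsin(√a) = 0.82733 rad.
Distance = R·c = 6371 × 0.8273 ≈ 5271 km.

5271 km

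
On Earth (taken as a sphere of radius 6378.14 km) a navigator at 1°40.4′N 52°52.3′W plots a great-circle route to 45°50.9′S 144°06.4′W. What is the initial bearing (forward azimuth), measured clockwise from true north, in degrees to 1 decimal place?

With φ₁ = 0.0292, φ₂ = -0.8002, Δλ = -1.5924 rad, the forward-azimuth formula gives
θ = atan2( sin Δλ cos φ₂ , cos φ₁ sin φ₂ − sin φ₁ cos φ₂ cos Δλ ) = atan2(-0.6964, -0.7168) = -135.83°.
Adding 360° brings this into [0°, 360°): 224.2°.

224.2°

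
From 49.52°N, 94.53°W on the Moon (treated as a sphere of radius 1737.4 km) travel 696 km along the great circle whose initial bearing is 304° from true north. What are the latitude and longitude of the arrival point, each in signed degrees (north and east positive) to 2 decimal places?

Angular distance δ = d/R = 696/1737.4 = 0.40060 rad; initial bearing θ = 5.3058 rad.
sin φ₂ = sin φ₁ cos δ + cos φ₁ sin δ cos θ = (0.7606)(0.9208) + (0.6492)(0.3900)(0.5592) = 0.8420, so φ₂ = 57.35°.
Δλ = atan2(sin θ sin δ cos φ₁, cos δ − sin φ₁ sin φ₂) = atan2(-0.2099, 0.2804) = -36.816°.
λ₂ = -94.530° − 36.816° = -131.35°.

57.35°, -131.35°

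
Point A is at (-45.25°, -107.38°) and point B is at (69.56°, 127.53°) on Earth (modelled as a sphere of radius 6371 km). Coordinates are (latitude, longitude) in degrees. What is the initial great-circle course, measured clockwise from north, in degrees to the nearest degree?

With φ₁ = -0.7898, φ₂ = 1.2141, Δλ = -2.1832 rad, the forward-azimuth formula gives
θ = atan2( sin Δλ cos φ₂ , cos φ₁ sin φ₂ − sin φ₁ cos φ₂ cos Δλ ) = atan2(-0.2858, 0.5171) = -28.92°.
Adding 360° brings this into [0°, 360°): 331°.

331°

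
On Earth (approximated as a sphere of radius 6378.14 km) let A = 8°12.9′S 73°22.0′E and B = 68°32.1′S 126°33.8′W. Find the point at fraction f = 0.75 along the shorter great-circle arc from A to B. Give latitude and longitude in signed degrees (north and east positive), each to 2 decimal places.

Central angle δ = 1.7798 rad. Interpolating on the sphere with fraction f = 0.75:
P = [sin((1−f)δ)·A + sin(fδ)·B] / sin δ = 0.4400·A + 0.9939·B in Cartesian coordinates,
giving P = (-0.0920, 0.1251, -0.9879), i.e. latitude -81.06°, longitude 126.33°.

-81.06°, 126.33°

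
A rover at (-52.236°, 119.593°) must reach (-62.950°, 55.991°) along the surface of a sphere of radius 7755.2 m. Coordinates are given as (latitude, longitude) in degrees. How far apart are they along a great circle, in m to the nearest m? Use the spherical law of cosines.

With latitudes φ₁ = -52.236°, φ₂ = -62.950° and longitude difference Δλ = -63.602°:
cos c = sin φ₁ sin φ₂ + cos φ₁ cos φ₂ cos Δλ = (-0.7905)(-0.8906) + (0.6124)(0.4548)(0.4446) = 0.82789,
so c = arccos(0.82789) = 0.59547 rad.
Distance = R·c = 7755.2 × 0.5955 ≈ 4618 m.

4618 m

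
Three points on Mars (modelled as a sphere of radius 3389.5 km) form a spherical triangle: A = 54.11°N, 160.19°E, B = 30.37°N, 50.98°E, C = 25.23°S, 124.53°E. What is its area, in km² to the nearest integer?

Side lengths (central angles): a = 1.5653, b = 1.4851, c = 1.3252 rad; semiperimeter s = 2.1878.
By l'Huilier's theorem, tan(E/4) = √[tan(s/2) tan((s−a)/2) tan((s−b)/2) tan((s−c)/2)], giving spherical excess E = 1.2536 rad.
Area = E·R² = 1.2536 × (3389.5)² ≈ 14402555 km².

14402555 km²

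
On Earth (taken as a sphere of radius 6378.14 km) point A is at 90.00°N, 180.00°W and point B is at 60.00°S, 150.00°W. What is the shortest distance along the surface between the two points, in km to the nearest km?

16698 km

In radians: φ₁ = 1.5708, φ₂ = -1.0472, Δλ = 30.000° = 0.5236 rad.
cos c = sin φ₁ sin φ₂ + cos φ₁ cos φ₂ cos Δλ = (1.0000)(-0.8660) + (0.0000)(0.5000)(0.8660) = -0.86603,
so c = arccos(-0.86603) = 2.61799 rad.
Distance = R·c = 6378.14 × 2.6180 ≈ 16698 km.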